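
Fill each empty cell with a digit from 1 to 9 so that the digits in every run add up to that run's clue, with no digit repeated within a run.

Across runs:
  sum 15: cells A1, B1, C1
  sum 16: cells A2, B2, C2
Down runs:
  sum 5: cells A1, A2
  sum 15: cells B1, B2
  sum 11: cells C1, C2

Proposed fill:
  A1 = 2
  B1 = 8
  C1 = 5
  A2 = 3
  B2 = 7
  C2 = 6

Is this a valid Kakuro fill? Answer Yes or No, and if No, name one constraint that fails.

Across: 2+8+5=15; 3+7+6=16. Down: 2+3=5; 8+7=15; 5+6=11. No digit repeats within any run.

Yes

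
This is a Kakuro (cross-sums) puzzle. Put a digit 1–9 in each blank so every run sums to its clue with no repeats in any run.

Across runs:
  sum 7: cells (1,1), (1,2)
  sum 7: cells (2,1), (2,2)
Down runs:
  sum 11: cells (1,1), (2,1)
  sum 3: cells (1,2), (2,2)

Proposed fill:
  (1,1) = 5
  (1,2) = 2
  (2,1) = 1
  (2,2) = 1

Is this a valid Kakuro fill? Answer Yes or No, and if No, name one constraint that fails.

No — the across run (2,1)–(2,2) sums to 2, not 7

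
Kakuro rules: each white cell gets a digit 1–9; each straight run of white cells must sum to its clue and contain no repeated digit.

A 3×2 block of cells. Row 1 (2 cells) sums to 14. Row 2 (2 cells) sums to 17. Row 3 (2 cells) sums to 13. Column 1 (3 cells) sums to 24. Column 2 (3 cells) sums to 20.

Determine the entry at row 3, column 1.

7

17 in 2 cells must be {8,9}; 24 in 3 cells must be {7,8,9}.
Nothing is forced directly, so branch on (1,1), whose candidates are 8 or 9. If (1,1) = 8: that forces (1,2) = 6, (2,1) = 9, after which (2,2) would have to be in {8} for the 17 across but in {5,9} for the 20 down — contradiction. So (1,1) = 9.
(1,2) = 14 − 9 = 5 completes the 14 across.
Given what's placed, (2,1) must be 8 to fit the 17 across and 24 down.
(2,2) = 17 − 8 = 9 completes the 17 across.
(3,1) = 24 − 17 = 7 completes the 24 down.
(3,2) = 13 − 7 = 6 completes the 13 across.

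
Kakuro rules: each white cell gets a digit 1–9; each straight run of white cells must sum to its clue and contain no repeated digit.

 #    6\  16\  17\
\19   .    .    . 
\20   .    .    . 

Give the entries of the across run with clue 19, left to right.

16 in 2 cells must be {7,9}; 17 in 2 cells must be {8,9}.
Nothing is forced directly, so branch on R2C1, whose candidates are 4 or 5. If R2C1 = 5: then R1C1 would have to be in {2,3,4,5,6,7,8,9} for the 19 across but in {1} for the 6 down — contradiction. So R2C1 = 4.
R1C1 = 6 − 4 = 2 completes the 6 down.
Given what's placed, R1C2 must be 9 to fit the 19 across and 16 down.
R1C3 = 19 − 11 = 8 completes the 19 across.
R2C2 = 16 − 9 = 7 completes the 16 down.
R2C3 = 20 − 11 = 9 completes the 20 across.

2, 9, 8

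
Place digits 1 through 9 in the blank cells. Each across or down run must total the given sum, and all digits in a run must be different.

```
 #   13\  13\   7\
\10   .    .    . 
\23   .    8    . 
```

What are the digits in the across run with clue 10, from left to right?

23 in 3 cells must be {6,8,9}.
R1C2 = 13 − 8 = 5 completes the 13 down.
R2C3 = 6: the only remaining digit allowed by both the 23 across and the 7 down.
Given what's placed, R1C1 must be 4 to fit the 10 across and 13 down.
R1C3 = 10 − 9 = 1 completes the 10 across.
R2C1 = 23 − 14 = 9 completes the 23 across.

4, 5, 1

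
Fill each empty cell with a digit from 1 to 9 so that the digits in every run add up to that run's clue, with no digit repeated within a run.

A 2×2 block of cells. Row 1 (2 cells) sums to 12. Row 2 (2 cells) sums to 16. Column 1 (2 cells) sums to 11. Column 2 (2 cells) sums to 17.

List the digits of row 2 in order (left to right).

16 in 2 cells must be {7,9}; 17 in 2 cells must be {8,9}.
The 16 across and the 17 down share only 9, so (2,2) = 9.
(1,2) = 17 − 9 = 8 completes the 17 down.
(2,1) = 16 − 9 = 7 completes the 16 across.
(1,1) = 12 − 8 = 4 completes the 12 across.

7, 9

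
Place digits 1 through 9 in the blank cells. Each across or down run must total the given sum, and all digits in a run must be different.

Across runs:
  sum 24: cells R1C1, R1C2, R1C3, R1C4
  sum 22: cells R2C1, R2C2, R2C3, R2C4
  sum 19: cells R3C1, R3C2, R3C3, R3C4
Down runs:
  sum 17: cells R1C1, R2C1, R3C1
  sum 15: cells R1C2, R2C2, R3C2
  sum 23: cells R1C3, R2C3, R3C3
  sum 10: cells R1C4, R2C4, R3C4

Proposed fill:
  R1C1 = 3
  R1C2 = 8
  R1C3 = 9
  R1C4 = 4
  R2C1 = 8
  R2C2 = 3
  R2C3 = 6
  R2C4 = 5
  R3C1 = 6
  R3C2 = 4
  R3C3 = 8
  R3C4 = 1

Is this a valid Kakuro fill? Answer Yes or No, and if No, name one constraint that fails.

Across: 3+8+9+4=24; 8+3+6+5=22; 6+4+8+1=19. Down: 3+8+6=17; 8+3+4=15; 9+6+8=23; 4+5+1=10. No digit repeats within any run.

Yes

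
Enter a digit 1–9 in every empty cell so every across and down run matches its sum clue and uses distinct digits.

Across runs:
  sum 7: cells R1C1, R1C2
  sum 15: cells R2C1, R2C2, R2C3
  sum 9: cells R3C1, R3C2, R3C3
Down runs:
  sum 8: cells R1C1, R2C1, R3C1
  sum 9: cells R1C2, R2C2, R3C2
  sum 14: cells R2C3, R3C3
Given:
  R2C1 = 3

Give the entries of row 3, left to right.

No cell is forced outright now. R2C2 can only be 4 or 5 (the digits allowed by both its 15 across and its 9 down). If R2C2 = 5: then R2C3 would have to be in {7} for the 15 across but in {5,6,8,9} for the 14 down — contradiction. So R2C2 = 4.
R2C3 = 15 − 7 = 8 completes the 15 across.
R3C3 = 14 − 8 = 6 completes the 14 down.
Given what's placed, R3C1 must be 1 to fit the 9 across and 8 down.
R3C2 = 9 − 7 = 2 completes the 9 across.
R1C1 = 8 − 4 = 4 completes the 8 down.
R1C2 = 7 − 4 = 3 completes the 7 across.

1 2 6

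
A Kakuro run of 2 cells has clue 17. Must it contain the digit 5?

No

The only way to make 17 from 2 distinct digits is {8,9}, which does not contain 5.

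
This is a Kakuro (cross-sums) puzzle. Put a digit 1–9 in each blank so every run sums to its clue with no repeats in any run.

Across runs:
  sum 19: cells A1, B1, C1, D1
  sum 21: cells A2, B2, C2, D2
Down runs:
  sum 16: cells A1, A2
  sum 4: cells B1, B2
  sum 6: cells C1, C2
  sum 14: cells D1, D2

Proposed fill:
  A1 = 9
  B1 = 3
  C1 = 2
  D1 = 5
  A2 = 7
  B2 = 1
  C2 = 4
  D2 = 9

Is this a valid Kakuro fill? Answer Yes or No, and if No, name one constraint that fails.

Across: 9+3+2+5=19; 7+1+4+9=21. Down: 9+7=16; 3+1=4; 2+4=6; 5+9=14. No digit repeats within any run.

Yes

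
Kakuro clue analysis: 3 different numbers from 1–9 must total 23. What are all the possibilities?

{6,8,9}

3 distinct digits from 1–9 sum between 6 and 24.
Only one set works: {6,8,9}.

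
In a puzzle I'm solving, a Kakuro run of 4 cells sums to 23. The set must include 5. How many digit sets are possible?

5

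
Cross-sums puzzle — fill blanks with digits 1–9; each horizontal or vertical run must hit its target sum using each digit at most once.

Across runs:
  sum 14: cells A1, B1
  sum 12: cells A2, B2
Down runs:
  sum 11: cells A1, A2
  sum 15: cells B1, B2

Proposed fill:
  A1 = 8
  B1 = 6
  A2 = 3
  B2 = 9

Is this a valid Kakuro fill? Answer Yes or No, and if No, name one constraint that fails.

Yes

Across: 8+6=14; 3+9=12. Down: 8+3=11; 6+9=15. No digit repeats within any run.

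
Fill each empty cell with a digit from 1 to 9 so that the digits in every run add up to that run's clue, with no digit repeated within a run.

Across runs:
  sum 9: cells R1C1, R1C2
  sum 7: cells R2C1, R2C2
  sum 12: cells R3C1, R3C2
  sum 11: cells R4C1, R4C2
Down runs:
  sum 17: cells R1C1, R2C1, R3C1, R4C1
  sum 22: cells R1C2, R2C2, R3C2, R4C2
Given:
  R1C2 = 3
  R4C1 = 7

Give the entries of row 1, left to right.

R1C1 = 9 − 3 = 6 completes the 9 across.
R3C1 = 3: the only remaining digit allowed by both the 12 across and the 17 down.
R3C2 = 12 − 3 = 9 completes the 12 across.
R4C2 = 11 − 7 = 4 completes the 11 across.
R2C1 = 17 − 16 = 1 completes the 17 down.
R2C2 = 7 − 1 = 6 completes the 7 across.

6 3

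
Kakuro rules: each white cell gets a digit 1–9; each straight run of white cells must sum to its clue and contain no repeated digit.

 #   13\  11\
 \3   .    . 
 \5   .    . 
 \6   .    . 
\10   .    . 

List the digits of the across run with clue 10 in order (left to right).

3 in 2 cells must be {1,2}; 11 in 4 cells must be {1,2,3,5}.
Nothing is forced directly, so branch on R3C2, whose candidates are 1 or 2 or 5. If R3C2 = 1: that forces R1C2 = 2, R2C2 = 3, R3C1 = 5, after which R4C2 would have to be in {1,2,3,4,6,7,8,9} for the 10 across but in {5} for the 11 down — contradiction. If R3C2 = 2: that forces R1C2 = 1, R2C2 = 3, R3C1 = 4, after which R4C2 would have to be in {1,2,3,4,6,7,8,9} for the 10 across but in {5} for the 11 down — contradiction. So R3C2 = 5.
R3C1 = 6 − 5 = 1 completes the 6 across.
Given what's placed, R1C1 must be 2 to fit the 3 across and 13 down.
R1C2 = 3 − 2 = 1 completes the 3 across.
No cell is forced outright now. R2C1 can only be 3 or 4 (the digits allowed by both its 5 across and its 13 down). If R2C1 = 4: then R2C2 would have to be in {1} for the 5 across but in {2,3} for the 11 down — contradiction. So R2C1 = 3.
R2C2 = 5 − 3 = 2 completes the 5 across.
R4C1 = 13 − 6 = 7 completes the 13 down.
R4C2 = 10 − 7 = 3 completes the 10 across.

7 3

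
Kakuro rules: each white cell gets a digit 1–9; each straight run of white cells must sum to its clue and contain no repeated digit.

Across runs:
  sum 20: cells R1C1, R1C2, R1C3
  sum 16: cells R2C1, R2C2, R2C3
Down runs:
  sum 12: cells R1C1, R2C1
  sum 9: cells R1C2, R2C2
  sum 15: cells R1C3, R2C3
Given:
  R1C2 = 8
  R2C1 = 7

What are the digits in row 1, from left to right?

5 8 7

R1C1 = 12 − 7 = 5 completes the 12 down.
R1C3 = 20 − 13 = 7 completes the 20 across.
R2C2 = 9 − 8 = 1 completes the 9 down.
R2C3 = 16 − 8 = 8 completes the 16 across.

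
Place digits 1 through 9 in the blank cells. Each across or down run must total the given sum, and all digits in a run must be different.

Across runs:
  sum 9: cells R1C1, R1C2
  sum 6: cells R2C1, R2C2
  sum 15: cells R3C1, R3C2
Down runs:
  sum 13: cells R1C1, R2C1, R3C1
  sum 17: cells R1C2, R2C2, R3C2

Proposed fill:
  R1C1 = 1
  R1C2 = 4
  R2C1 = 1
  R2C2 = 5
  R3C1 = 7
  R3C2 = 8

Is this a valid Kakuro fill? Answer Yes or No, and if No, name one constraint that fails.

No — the down run R1C1–R3C1 sums to 9, not 13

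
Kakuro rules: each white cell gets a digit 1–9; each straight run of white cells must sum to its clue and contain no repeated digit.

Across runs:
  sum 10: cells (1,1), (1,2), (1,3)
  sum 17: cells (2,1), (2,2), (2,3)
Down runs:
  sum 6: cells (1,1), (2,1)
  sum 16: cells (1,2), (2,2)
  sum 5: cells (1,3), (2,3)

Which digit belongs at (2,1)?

16 in 2 cells must be {7,9}.
The 10 across and the 16 down share only 7, so (1,2) = 7.
(2,2) = 16 − 7 = 9 completes the 16 down.
Nothing is forced directly, so branch on (1,1), whose candidates are 1 or 2. If (1,1) = 2: that forces (1,3) = 1, after which (2,1) would have to be in {1,2,3,5,6,7} for the 17 across but in {4} for the 6 down — contradiction. So (1,1) = 1.
(1,3) = 10 − 8 = 2 completes the 10 across.
(2,1) = 6 − 1 = 5 completes the 6 down.
(2,3) = 17 − 14 = 3 completes the 17 across.

5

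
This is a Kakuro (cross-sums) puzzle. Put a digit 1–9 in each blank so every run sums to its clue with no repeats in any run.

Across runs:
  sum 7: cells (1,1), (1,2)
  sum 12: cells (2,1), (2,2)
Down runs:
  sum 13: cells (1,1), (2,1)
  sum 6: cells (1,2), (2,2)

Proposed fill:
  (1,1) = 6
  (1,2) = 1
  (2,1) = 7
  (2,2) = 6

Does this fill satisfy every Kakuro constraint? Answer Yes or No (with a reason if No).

No — the down run (1,2)–(2,2) sums to 7, not 6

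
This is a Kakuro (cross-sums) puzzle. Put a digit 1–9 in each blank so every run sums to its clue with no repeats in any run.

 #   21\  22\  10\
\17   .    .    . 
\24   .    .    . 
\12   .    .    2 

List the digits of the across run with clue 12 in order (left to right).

4 6 2

24 in 3 cells must be {7,8,9}.
Given what's placed, R2C3 must be 7 to fit the 24 across and 10 down.
R1C3 = 10 − 9 = 1 completes the 10 down.
No cell is forced outright now. R1C1 can only be 7 or 9 (the digits allowed by both its 17 across and its 21 down). If R1C1 = 7: that forces R1C2 = 9, R2C2 = 8, after which R3C2 would have to be in {1,3,4,6,7,9} for the 12 across but in {5} for the 22 down — contradiction. So R1C1 = 9.
R1C2 = 17 − 10 = 7 completes the 17 across.
Given what's placed, R2C1 must be 8 to fit the 24 across and 21 down.
R2C2 = 24 − 15 = 9 completes the 24 across.
R3C1 = 21 − 17 = 4 completes the 21 down.
R3C2 = 12 − 6 = 6 completes the 12 across.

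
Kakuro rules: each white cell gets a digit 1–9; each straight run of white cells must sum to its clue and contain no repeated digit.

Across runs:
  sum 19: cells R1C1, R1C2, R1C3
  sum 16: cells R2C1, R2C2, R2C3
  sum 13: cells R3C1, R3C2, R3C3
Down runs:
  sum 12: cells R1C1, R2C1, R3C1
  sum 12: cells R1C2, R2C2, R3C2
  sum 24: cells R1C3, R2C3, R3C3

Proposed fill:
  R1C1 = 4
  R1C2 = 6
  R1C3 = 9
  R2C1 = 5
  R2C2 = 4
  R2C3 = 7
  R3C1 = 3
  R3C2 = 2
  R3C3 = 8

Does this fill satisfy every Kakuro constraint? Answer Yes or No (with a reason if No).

Yes

Across: 4+6+9=19; 5+4+7=16; 3+2+8=13. Down: 4+5+3=12; 6+4+2=12; 9+7+8=24. No digit repeats within any run.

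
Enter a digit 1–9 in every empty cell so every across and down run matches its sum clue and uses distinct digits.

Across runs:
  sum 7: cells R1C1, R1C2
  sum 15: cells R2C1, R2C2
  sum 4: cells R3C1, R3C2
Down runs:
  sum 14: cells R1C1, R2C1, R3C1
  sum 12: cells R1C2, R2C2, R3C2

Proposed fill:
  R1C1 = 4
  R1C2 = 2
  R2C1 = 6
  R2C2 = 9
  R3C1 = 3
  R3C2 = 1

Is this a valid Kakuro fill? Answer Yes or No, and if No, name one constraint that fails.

No — the down run R1C1–R3C1 sums to 13, not 14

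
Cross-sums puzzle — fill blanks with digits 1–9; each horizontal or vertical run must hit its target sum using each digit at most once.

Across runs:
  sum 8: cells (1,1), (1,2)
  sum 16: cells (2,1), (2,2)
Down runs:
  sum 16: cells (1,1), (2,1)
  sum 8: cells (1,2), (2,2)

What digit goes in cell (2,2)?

7

16 in 2 cells must be {7,9}.
The 8 across and the 16 down share only 7, so (1,1) = 7.
(1,2) = 8 − 7 = 1 completes the 8 across.
(2,1) = 16 − 7 = 9 completes the 16 down.
(2,2) = 16 − 9 = 7 completes the 16 across.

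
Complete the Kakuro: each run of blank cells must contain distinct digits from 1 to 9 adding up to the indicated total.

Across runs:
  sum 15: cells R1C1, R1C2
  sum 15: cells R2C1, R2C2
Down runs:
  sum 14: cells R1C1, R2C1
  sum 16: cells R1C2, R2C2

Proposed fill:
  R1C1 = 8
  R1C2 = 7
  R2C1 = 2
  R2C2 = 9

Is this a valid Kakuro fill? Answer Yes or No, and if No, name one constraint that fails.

No — the down run R1C1–R2C1 sums to 10, not 14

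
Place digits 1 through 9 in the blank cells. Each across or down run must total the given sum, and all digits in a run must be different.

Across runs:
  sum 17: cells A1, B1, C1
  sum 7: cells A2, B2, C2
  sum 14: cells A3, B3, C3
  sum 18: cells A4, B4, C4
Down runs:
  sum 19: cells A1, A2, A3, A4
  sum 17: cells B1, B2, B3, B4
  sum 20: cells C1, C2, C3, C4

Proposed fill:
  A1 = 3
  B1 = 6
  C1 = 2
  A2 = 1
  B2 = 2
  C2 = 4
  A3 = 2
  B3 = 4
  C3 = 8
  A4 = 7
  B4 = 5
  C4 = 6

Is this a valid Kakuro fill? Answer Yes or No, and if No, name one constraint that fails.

No — the down run A1–A4 sums to 13, not 19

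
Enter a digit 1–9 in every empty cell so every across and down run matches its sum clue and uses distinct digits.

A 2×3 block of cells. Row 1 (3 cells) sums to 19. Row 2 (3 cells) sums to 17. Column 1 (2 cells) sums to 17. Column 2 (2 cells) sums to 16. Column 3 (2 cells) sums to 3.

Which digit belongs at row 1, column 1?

17 in 2 cells must be {8,9}; 16 in 2 cells must be {7,9}; 3 in 2 cells must be {1,2}.
The 19 across and the 3 down share only 2, so (1,3) = 2.
(2,3) = 3 − 2 = 1 completes the 3 down.
Given what's placed, (1,2) must be 9 to fit the 19 across and 16 down.
(2,1) = 9: the only remaining digit allowed by both the 17 across and the 17 down.
(2,2) = 17 − 10 = 7 completes the 17 across.
(1,1) = 19 − 11 = 8 completes the 19 across.

8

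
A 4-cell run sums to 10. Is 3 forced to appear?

Yes

The only way to make 10 from 4 distinct digits is {1,2,3,4}, which contains 3.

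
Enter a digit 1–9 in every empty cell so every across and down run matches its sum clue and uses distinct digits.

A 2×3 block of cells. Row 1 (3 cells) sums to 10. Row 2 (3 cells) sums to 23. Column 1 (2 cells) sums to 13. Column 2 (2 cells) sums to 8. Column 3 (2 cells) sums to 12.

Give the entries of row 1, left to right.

23 in 3 cells must be {6,8,9}.
The 23 across and the 8 down share only 6, so (2,2) = 6.
(1,2) = 8 − 6 = 2 completes the 8 down.
Nothing is forced directly, so branch on (1,1), whose candidates are 5 or 7. If (1,1) = 7: then (1,3) would have to be in {1} for the 10 across but in {3,4,5,7,8,9} for the 12 down — contradiction. So (1,1) = 5.
(1,3) = 10 − 7 = 3 completes the 10 across.
(2,1) = 13 − 5 = 8 completes the 13 down.
(2,3) = 23 − 14 = 9 completes the 23 across.

5 2 3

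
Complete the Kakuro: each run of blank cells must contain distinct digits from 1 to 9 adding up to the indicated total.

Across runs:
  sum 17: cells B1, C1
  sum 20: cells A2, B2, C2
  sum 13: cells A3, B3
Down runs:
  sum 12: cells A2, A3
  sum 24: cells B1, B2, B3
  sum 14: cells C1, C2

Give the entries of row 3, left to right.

17 in 2 cells must be {8,9}; 24 in 3 cells must be {7,8,9}.
Nothing is forced directly, so branch on B1, whose candidates are 8 or 9. If B1 = 9: that forces C1 = 8, C2 = 6, after which B2 would have to be in {5,9} for the 20 across but in {7,8} for the 24 down — contradiction. So B1 = 8.
C1 = 17 − 8 = 9 completes the 17 across.
C2 = 14 − 9 = 5 completes the 14 down.
No cell is forced outright now. B2 can only be 7 or 9 (the digits allowed by both its 20 across and its 24 down). If B2 = 9: then A2 would have to be in {6} for the 20 across but in {3,4,5,7,8,9} for the 12 down — contradiction. So B2 = 7.
A2 = 20 − 12 = 8 completes the 20 across.
A3 = 12 − 8 = 4 completes the 12 down.
B3 = 13 − 4 = 9 completes the 13 across.

4 9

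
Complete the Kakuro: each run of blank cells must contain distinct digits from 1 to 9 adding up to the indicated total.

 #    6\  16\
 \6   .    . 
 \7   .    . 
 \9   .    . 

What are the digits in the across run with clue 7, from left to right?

3, 4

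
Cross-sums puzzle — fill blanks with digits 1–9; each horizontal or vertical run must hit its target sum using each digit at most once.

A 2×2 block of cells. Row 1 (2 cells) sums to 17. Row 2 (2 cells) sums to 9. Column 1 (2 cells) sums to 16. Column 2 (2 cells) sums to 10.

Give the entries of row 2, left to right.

7 2

17 in 2 cells must be {8,9}; 16 in 2 cells must be {7,9}.
The 17 across and the 16 down share only 9, so (1,1) = 9.
(1,2) = 17 − 9 = 8 completes the 17 across.
(2,1) = 16 − 9 = 7 completes the 16 down.
(2,2) = 9 − 7 = 2 completes the 9 across.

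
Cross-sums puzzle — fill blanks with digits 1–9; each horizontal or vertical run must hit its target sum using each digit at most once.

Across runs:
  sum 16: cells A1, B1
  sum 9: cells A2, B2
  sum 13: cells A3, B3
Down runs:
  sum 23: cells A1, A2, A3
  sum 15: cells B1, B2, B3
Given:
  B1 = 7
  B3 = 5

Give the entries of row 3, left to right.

8 5

16 in 2 cells must be {7,9}; 23 in 3 cells must be {6,8,9}.
A1 = 16 − 7 = 9 completes the 16 across.
B2 = 15 − 12 = 3 completes the 15 down.
A3 = 13 − 5 = 8 completes the 13 across.
A2 = 9 − 3 = 6 completes the 9 across.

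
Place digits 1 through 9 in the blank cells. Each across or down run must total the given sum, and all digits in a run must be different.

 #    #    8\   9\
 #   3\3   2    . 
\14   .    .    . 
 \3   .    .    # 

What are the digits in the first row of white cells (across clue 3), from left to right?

2, 1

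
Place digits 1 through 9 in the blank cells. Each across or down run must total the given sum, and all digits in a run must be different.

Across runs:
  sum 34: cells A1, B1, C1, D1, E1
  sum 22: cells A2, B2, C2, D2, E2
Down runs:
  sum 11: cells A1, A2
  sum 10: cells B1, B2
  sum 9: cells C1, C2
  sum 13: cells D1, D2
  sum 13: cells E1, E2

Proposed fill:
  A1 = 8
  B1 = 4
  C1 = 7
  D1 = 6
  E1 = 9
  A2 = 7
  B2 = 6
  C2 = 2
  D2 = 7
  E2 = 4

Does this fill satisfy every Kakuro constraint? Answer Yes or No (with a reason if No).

No — the across run A2–E2 sums to 26, not 22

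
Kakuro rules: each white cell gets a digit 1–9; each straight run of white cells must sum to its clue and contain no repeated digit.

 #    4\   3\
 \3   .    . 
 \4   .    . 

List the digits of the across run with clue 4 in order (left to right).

3 in 2 cells must be {1,2}; 4 in 2 cells must be {1,3}.
The 3 across and the 4 down share only 1, so R1C1 = 1.
R1C2 = 3 − 1 = 2 completes the 3 across.
R2C1 = 4 − 1 = 3 completes the 4 down.
R2C2 = 4 − 3 = 1 completes the 4 across.

3, 1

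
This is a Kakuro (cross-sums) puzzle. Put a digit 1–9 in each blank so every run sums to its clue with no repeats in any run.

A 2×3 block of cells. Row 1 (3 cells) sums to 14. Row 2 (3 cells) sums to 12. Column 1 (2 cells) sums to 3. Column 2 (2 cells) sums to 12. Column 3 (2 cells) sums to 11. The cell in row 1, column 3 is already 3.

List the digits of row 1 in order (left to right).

3 in 2 cells must be {1,2}.
(1,1) = 2: the only remaining digit allowed by both the 14 across and the 3 down.
(1,2) = 14 − 5 = 9 completes the 14 across.
(2,1) = 3 − 2 = 1 completes the 3 down.
(2,2) = 12 − 9 = 3 completes the 12 down.
(2,3) = 12 − 4 = 8 completes the 12 across.

2, 9, 3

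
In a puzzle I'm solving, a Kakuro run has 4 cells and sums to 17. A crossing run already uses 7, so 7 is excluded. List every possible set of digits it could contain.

{1,2,5,9}; {1,2,6,8}; {1,3,4,9}; {1,3,5,8}; {2,3,4,8}; {2,4,5,6}

4 distinct digits from 1–9 sum between 10 and 30.
Dropping sets that contain 7.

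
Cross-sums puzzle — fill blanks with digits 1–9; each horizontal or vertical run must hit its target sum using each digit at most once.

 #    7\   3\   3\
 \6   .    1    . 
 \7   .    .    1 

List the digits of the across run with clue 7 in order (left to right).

4 2 1

6 in 3 cells must be {1,2,3}; 7 in 3 cells must be {1,2,4}; 3 in 2 cells must be {1,2}.
R1C3 = 3 − 1 = 2 completes the 3 down.
R2C2 = 3 − 1 = 2 completes the 3 down.
R1C1 = 6 − 3 = 3 completes the 6 across.
R2C1 = 7 − 3 = 4 completes the 7 across.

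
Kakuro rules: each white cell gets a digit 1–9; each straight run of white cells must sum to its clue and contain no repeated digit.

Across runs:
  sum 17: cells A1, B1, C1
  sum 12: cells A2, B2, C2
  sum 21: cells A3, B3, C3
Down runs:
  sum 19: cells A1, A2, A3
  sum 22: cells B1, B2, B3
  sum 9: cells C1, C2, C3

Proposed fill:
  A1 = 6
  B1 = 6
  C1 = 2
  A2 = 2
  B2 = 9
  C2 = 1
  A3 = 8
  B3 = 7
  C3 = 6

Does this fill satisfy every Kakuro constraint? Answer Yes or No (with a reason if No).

No — the across run A1–C1 sums to 14, not 17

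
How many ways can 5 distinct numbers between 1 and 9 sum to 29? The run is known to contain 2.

3

5 distinct digits from 1–9 sum between 15 and 35.
Keeping only sets containing 2.
Enumerating: {2,3,7,8,9}, {2,4,6,8,9}, {2,5,6,7,9}.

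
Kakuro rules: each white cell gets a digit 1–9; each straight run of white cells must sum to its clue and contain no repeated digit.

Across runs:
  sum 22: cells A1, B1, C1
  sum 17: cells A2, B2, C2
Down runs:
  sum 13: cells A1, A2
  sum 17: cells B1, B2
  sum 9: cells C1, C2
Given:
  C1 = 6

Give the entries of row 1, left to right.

7, 9, 6

17 in 2 cells must be {8,9}.
Given what's placed, B1 must be 9 to fit the 22 across and 17 down.
B2 = 17 − 9 = 8 completes the 17 down.
C2 = 9 − 6 = 3 completes the 9 down.
A1 = 22 − 15 = 7 completes the 22 across.
A2 = 17 − 11 = 6 completes the 17 across.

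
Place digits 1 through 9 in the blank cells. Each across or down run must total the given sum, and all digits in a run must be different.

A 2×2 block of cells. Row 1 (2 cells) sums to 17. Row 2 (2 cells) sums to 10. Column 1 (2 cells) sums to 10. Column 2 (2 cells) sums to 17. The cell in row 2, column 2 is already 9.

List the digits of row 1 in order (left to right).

9 8

17 in 2 cells must be {8,9}.
(1,2) = 17 − 9 = 8 completes the 17 down.
(2,1) = 10 − 9 = 1 completes the 10 across.
(1,1) = 17 − 8 = 9 completes the 17 across.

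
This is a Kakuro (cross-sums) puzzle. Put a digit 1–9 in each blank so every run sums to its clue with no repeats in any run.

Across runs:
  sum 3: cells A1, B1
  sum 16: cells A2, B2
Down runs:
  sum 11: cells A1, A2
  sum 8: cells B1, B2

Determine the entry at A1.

3 in 2 cells must be {1,2}; 16 in 2 cells must be {7,9}.
The 3 across and the 11 down share only 2, so A1 = 2.
B1 = 3 − 2 = 1 completes the 3 across.
A2 = 11 − 2 = 9 completes the 11 down.
B2 = 16 − 9 = 7 completes the 16 across.

2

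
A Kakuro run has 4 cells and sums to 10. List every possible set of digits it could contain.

4 distinct digits from 1–9 sum between 10 and 30.
Only one set works: {1,2,3,4}.

{1,2,3,4}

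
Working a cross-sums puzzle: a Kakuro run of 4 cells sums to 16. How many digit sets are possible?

8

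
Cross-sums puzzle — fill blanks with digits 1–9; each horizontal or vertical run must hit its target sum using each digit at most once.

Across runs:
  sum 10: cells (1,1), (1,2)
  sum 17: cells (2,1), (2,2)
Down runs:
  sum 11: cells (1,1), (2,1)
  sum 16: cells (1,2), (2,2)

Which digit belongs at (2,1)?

8

17 in 2 cells must be {8,9}; 16 in 2 cells must be {7,9}.
The 17 across and the 16 down share only 9, so (2,2) = 9.
(1,2) = 16 − 9 = 7 completes the 16 down.
(2,1) = 17 − 9 = 8 completes the 17 across.
(1,1) = 10 − 7 = 3 completes the 10 across.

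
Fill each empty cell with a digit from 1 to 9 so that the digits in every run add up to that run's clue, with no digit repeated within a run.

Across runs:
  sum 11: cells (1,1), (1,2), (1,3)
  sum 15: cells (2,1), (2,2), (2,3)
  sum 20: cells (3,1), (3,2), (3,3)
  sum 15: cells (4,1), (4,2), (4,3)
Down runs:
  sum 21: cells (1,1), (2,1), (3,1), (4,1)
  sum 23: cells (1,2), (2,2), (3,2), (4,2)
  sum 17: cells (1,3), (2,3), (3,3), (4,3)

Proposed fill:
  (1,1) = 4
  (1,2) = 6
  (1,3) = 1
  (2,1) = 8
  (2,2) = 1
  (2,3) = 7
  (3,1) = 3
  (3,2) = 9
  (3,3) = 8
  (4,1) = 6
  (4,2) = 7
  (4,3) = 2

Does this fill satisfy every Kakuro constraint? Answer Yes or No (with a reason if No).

No — the down run (1,3)–(4,3) sums to 18, not 17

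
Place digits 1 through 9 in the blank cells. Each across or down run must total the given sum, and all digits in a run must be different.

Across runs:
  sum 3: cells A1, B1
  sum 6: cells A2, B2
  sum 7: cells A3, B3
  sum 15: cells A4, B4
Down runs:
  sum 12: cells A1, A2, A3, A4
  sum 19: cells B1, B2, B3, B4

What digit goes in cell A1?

2

3 in 2 cells must be {1,2}.
Only 6 fits A4 under both its across sum 15 and down sum 12.
B4 = 15 − 6 = 9 completes the 15 across.
Nothing is forced directly, so branch on A1, whose candidates are 1 or 2. If A1 = 1: that forces B1 = 2, A2 = 2, after which B2 would have to be in {4} for the 6 across but in {1,3,5,7} for the 19 down — contradiction. So A1 = 2.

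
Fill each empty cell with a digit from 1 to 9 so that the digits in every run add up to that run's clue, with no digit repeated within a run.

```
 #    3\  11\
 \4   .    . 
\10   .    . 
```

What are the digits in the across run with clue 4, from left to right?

1 3

4 in 2 cells must be {1,3}; 3 in 2 cells must be {1,2}.
The 4 across and the 3 down share only 1, so R1C1 = 1.
R1C2 = 4 − 1 = 3 completes the 4 across.
R2C1 = 3 − 1 = 2 completes the 3 down.
R2C2 = 10 − 2 = 8 completes the 10 across.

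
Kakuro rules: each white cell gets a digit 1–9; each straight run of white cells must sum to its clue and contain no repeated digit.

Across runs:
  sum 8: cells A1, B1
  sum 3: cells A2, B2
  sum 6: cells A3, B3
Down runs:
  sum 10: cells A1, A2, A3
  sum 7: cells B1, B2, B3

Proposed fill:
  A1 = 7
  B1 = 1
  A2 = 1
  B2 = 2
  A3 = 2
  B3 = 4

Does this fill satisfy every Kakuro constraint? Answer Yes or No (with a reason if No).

Across: 7+1=8; 1+2=3; 2+4=6. Down: 7+1+2=10; 1+2+4=7. No digit repeats within any run.

Yes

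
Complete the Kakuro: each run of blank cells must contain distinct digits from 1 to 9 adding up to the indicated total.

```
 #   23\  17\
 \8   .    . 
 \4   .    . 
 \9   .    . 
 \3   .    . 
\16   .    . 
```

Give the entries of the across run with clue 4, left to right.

1 3

4 in 2 cells must be {1,3}; 3 in 2 cells must be {1,2}; 16 in 2 cells must be {7,9}.
Only 7 fits R5C2 under both its across sum 16 and down sum 17.
R5C1 = 16 − 7 = 9 completes the 16 across.
Nothing is forced directly, so branch on R2C1, whose candidates are 1 or 3. If R2C1 = 3: that forces R2C2 = 1, R4C2 = 2, R1C2 = 3, R3C2 = 4, R4C1 = 1, after which R1C1 would have to be in {5} for the 8 across but in {2,4,6,8} for the 23 down — contradiction. So R2C1 = 1.
R2C2 = 4 − 1 = 3 completes the 4 across.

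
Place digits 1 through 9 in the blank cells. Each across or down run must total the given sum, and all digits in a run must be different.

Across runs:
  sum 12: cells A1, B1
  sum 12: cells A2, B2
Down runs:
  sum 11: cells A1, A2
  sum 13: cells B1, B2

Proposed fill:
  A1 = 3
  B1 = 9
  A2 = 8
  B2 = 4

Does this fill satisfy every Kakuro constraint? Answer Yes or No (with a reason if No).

Yes

Across: 3+9=12; 8+4=12. Down: 3+8=11; 9+4=13. No digit repeats within any run.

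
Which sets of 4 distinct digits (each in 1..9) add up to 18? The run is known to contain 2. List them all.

4 distinct digits from 1–9 sum between 10 and 30.
Keeping only sets containing 2.

{1,2,6,9}; {1,2,7,8}; {2,3,4,9}; {2,3,5,8}; {2,3,6,7}; {2,4,5,7}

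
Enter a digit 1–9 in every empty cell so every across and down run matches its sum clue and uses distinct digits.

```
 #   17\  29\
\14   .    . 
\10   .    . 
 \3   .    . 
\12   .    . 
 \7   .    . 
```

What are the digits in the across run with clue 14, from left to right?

3 in 2 cells must be {1,2}.
Nothing is forced directly, so branch on R1C1, whose candidates are 5 or 6. If R1C1 = 5: that forces R1C2 = 9, R4C1 = 3, after which R4C2 would have to be in {9} for the 12 across but in {1,2,3,4,5,6,7,8} for the 29 down — contradiction. So R1C1 = 6.
R1C2 = 14 − 6 = 8 completes the 14 across.
Nothing is forced directly, so branch on R2C1, whose candidates are 1 or 2 or 3. If R2C1 = 2: then R2C2 would have to be in {8} for the 10 across but in {1,2,3,4,5,6,7,9} for the 29 down — contradiction. If R2C1 = 3: that forces R2C2 = 7, R4C1 = 5, after which R4C2 would have to be in {7} for the 12 across but in {1,2,3,4,5,6,9} for the 29 down — contradiction. So R2C1 = 1.
R2C2 = 10 − 1 = 9 completes the 10 across.
R3C1 = 2: the only remaining digit allowed by both the 3 across and the 17 down.
R3C2 = 3 − 2 = 1 completes the 3 across.

6, 8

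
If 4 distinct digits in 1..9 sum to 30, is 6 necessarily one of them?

The only way to make 30 from 4 distinct digits is {6,7,8,9}, which contains 6.

Yes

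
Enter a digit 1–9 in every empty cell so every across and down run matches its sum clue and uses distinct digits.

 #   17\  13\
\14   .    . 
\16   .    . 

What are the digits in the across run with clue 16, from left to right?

9 7

16 in 2 cells must be {7,9}; 17 in 2 cells must be {8,9}.
The 16 across and the 17 down share only 9, so R2C1 = 9.
R2C2 = 16 − 9 = 7 completes the 16 across.
R1C1 = 17 − 9 = 8 completes the 17 down.
R1C2 = 14 − 8 = 6 completes the 14 across.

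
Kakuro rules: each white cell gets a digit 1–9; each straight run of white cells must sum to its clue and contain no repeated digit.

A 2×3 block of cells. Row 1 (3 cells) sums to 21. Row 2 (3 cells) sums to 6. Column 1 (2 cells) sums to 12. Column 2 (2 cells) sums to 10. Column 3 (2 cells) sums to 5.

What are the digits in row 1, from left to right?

9, 8, 4

6 in 3 cells must be {1,2,3}.
The 21 across and the 5 down share only 4, so (1,3) = 4.
The 6 across and the 12 down share only 3, so (2,1) = 3.
(2,3) = 5 − 4 = 1 completes the 5 down.
(1,1) = 12 − 3 = 9 completes the 12 down.
(1,2) = 21 − 13 = 8 completes the 21 across.
(2,2) = 6 − 4 = 2 completes the 6 across.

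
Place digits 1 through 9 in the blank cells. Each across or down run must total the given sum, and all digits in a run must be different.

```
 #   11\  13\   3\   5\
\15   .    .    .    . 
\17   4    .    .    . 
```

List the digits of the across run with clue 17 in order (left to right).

4 8 2 3

3 in 2 cells must be {1,2}.
R1C1 = 11 − 4 = 7 completes the 11 down.
Nothing is forced directly, so branch on R2C3, whose candidates are 1 or 2. If R2C3 = 1: that forces R1C3 = 2, R1C4 = 1, after which R2C4 would have to be in {3,5,7,9} for the 17 across but in {4} for the 5 down — contradiction. So R2C3 = 2.
R1C3 = 3 − 2 = 1 completes the 3 down.
Given what's placed, R2C4 must be 3 to fit the 17 across and 5 down.
R1C4 = 5 − 3 = 2 completes the 5 down.
R2C2 = 17 − 9 = 8 completes the 17 across.
R1C2 = 15 − 10 = 5 completes the 15 across.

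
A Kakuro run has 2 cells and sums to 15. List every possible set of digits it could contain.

2 distinct digits from 1–9 sum between 3 and 17.

{6,9}; {7,8}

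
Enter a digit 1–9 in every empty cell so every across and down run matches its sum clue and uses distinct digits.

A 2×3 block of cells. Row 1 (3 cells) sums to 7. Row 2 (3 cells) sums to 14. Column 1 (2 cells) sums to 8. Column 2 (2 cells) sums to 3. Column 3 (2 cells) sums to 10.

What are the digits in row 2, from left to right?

7 in 3 cells must be {1,2,4}; 3 in 2 cells must be {1,2}.
Nothing is forced directly, so branch on (1,1), whose candidates are 1 or 2. If (1,1) = 2: that forces (1,2) = 1, (1,3) = 4, (2,1) = 6, after which (2,2) would have to be in {1,3,5,7} for the 14 across but in {2} for the 3 down — contradiction. So (1,1) = 1.
Given what's placed, (1,2) must be 2 to fit the 7 across and 3 down.
(1,3) = 7 − 3 = 4 completes the 7 across.
(2,1) = 8 − 1 = 7 completes the 8 down.
(2,2) = 3 − 2 = 1 completes the 3 down.
(2,3) = 14 − 8 = 6 completes the 14 across.

7, 1, 6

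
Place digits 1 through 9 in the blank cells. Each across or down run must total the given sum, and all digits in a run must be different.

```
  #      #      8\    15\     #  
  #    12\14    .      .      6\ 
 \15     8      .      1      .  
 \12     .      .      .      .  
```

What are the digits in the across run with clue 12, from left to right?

Only 5 fits R1C2 under both its across sum 14 and down sum 8.
R1C3 = 14 − 5 = 9 completes the 14 across.
Given what's placed, R2C2 must be 2 to fit the 15 across and 8 down.
R2C4 = 15 − 11 = 4 completes the 15 across.
R3C1 = 12 − 8 = 4 completes the 12 down.
R3C2 = 8 − 7 = 1 completes the 8 down.
R3C3 = 15 − 10 = 5 completes the 15 down.
R3C4 = 12 − 10 = 2 completes the 12 across.

4 1 5 2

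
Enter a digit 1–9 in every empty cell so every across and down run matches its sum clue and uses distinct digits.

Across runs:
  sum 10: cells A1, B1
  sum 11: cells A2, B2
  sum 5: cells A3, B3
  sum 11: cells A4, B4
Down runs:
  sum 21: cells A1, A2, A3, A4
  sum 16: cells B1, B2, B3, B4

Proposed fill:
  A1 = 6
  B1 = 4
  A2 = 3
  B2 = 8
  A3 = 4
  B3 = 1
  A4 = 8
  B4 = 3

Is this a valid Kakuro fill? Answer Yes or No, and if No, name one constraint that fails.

Across: 6+4=10; 3+8=11; 4+1=5; 8+3=11. Down: 6+3+4+8=21; 4+8+1+3=16. No digit repeats within any run.

Yes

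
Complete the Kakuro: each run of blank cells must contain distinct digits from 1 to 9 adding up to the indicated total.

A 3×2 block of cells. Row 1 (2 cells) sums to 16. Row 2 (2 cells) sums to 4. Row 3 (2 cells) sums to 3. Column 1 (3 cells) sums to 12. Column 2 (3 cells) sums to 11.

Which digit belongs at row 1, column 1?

9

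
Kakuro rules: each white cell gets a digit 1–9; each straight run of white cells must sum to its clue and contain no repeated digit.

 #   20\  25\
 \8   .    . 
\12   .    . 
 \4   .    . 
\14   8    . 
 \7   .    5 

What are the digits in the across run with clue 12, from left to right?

4 in 2 cells must be {1,3}.
R4C2 = 14 − 8 = 6 completes the 14 across.
R5C1 = 7 − 5 = 2 completes the 7 across.
No cell is forced outright now. R3C1 can only be 1 or 3 (the digits allowed by both its 4 across and its 20 down). If R3C1 = 3: then R2C1 would have to be in {3,4,5,7,8,9} for the 12 across but in {1,6} for the 20 down — contradiction. So R3C1 = 1.
R3C2 = 4 − 1 = 3 completes the 4 across.
No cell is forced outright now. R1C2 can only be 2 or 7 (the digits allowed by both its 8 across and its 25 down). If R1C2 = 7: then R1C1 would have to be in {1} for the 8 across but in {3,4,5,6} for the 20 down — contradiction. So R1C2 = 2.
R1C1 = 8 − 2 = 6 completes the 8 across.
R2C1 = 20 − 17 = 3 completes the 20 down.
R2C2 = 12 − 3 = 9 completes the 12 across.

3, 9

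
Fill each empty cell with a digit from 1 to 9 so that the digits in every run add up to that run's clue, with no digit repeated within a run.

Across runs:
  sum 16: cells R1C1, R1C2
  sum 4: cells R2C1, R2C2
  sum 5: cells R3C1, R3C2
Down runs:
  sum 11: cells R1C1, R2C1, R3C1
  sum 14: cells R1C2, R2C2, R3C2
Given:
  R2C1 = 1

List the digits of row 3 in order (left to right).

16 in 2 cells must be {7,9}; 4 in 2 cells must be {1,3}.
R1C1 = 7: the only remaining digit allowed by both the 16 across and the 11 down.
R1C2 = 16 − 7 = 9 completes the 16 across.
R2C2 = 4 − 1 = 3 completes the 4 across.
R3C1 = 11 − 8 = 3 completes the 11 down.
R3C2 = 5 − 3 = 2 completes the 5 across.

3, 2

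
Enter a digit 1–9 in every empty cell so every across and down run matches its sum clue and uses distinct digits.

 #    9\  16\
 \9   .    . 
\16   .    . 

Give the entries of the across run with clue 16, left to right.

16 in 2 cells must be {7,9}.
The 9 across and the 16 down share only 7, so R1C2 = 7.
The 16 across and the 9 down share only 7, so R2C1 = 7.
R2C2 = 16 − 7 = 9 completes the 16 across.
R1C1 = 9 − 7 = 2 completes the 9 across.

7 9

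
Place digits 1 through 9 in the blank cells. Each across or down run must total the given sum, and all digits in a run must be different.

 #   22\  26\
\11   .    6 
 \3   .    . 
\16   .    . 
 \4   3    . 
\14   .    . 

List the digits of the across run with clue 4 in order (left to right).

3 in 2 cells must be {1,2}; 16 in 2 cells must be {7,9}; 4 in 2 cells must be {1,3}.
R1C1 = 11 − 6 = 5 completes the 11 across.
R4C2 = 4 − 3 = 1 completes the 4 across.

3 1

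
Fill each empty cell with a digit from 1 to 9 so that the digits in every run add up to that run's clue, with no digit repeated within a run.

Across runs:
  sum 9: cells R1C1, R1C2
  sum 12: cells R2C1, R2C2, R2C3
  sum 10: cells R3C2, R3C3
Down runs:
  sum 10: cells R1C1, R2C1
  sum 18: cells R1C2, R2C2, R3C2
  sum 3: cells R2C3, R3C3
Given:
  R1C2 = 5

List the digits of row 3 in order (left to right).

3 in 2 cells must be {1,2}.
R1C1 = 9 − 5 = 4 completes the 9 across.
R2C1 = 10 − 4 = 6 completes the 10 down.
R2C2 = 4: the only remaining digit allowed by both the 12 across and the 18 down.
R2C3 = 12 − 10 = 2 completes the 12 across.
R3C2 = 18 − 9 = 9 completes the 18 down.
R3C3 = 10 − 9 = 1 completes the 10 across.

9, 1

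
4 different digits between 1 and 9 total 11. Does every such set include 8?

The only way to make 11 from 4 distinct digits is {1,2,3,5}, which does not contain 8.

No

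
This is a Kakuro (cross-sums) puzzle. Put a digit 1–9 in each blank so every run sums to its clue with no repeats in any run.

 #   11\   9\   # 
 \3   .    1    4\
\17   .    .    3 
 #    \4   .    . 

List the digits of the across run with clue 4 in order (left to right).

3 in 2 cells must be {1,2}; 4 in 2 cells must be {1,3}.
R1C1 = 3 − 1 = 2 completes the 3 across.
R2C1 = 11 − 2 = 9 completes the 11 down.
R2C2 = 17 − 12 = 5 completes the 17 across.
R3C2 = 9 − 6 = 3 completes the 9 down.
R3C3 = 4 − 3 = 1 completes the 4 across.

3, 1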